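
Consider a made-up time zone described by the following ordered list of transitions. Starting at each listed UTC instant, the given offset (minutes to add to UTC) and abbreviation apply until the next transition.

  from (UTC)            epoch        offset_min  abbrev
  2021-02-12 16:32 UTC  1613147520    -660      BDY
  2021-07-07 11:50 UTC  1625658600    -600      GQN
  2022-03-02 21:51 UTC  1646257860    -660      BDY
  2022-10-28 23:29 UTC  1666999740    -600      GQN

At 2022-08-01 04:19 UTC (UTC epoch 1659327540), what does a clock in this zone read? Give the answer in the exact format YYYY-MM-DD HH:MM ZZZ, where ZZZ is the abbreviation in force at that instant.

Query: 2022-08-01 04:19 UTC
Rule 3/4 (BDY, -11:00): 2022-03-02 21:51 UTC ≤ query < 2022-10-28 23:29 UTC
4·60 + 19 - 660 = -401 min
-401 = -1·1440 + 1039; 1039 = 17·60 + 19 → 17:19, 2022-08-01 - 1 day = 2022-07-31
→ 2022-07-31 17:19 BDY

2022-07-31 17:19 BDY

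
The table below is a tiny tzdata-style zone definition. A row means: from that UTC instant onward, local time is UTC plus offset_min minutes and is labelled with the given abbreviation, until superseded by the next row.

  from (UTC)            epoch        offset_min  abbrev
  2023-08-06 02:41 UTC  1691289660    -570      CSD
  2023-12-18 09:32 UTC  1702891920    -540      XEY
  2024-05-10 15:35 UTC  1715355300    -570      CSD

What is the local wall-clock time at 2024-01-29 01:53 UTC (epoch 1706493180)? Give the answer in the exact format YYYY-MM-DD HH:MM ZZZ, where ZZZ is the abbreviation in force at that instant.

2024-01-28 16:53 XEY

Query: 2024-01-29 01:53 UTC
Rule 2/3 (XEY, -09:00): 2023-12-18 09:32 UTC ≤ query < 2024-05-10 15:35 UTC
1·60 + 53 - 540 = -427 min
-427 = -1·1440 + 1013; 1013 = 16·60 + 53 → 16:53, 2024-01-29 - 1 day = 2024-01-28
→ 2024-01-28 16:53 XEY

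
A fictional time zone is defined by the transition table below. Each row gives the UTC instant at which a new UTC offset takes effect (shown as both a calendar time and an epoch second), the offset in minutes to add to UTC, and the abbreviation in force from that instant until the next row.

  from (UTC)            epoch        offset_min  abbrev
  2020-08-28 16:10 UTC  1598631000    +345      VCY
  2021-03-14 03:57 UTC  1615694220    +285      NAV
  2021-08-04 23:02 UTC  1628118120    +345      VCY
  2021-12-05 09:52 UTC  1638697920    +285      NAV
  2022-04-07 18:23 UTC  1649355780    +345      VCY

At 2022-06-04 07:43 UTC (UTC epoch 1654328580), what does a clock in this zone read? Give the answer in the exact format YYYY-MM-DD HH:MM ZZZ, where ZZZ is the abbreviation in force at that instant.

Query: 2022-06-04 07:43 UTC
Rule 5/5 (VCY, +05:45): 2022-04-07 18:23 UTC ≤ query < +∞
7·60 + 43 + 345 = 808 min
808 = 0·1440 + 808; 808 = 13·60 + 28 → 13:28, same day
→ 2022-06-04 13:28 VCY

2022-06-04 13:28 VCY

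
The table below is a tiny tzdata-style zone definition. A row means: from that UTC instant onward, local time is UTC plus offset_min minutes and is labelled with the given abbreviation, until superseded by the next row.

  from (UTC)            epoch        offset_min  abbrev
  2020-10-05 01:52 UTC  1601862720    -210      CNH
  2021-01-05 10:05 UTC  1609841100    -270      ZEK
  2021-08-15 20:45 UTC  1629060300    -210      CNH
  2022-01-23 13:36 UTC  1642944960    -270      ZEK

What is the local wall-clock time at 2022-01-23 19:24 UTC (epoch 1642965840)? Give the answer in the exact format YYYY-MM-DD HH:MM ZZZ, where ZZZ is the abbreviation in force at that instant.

Query: 2022-01-23 19:24 UTC
Rule 4/4 (ZEK, -04:30): 2022-01-23 13:36 UTC ≤ query < +∞
19·60 + 24 - 270 = 894 min
894 = 0·1440 + 894; 894 = 14·60 + 54 → 14:54, same day
→ 2022-01-23 14:54 ZEK

2022-01-23 14:54 ZEK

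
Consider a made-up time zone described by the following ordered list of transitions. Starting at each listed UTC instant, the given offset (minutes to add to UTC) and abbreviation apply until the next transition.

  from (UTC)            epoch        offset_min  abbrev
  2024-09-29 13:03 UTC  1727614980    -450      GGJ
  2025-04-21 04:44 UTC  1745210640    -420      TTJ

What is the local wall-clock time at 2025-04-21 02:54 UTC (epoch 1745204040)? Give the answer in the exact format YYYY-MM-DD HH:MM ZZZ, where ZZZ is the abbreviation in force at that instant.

Query: 2025-04-21 02:54 UTC
Rule 1/2 (GGJ, -07:30): 2024-09-29 13:03 UTC ≤ query < 2025-04-21 04:44 UTC
2·60 + 54 - 450 = -276 min
-276 = -1·1440 + 1164; 1164 = 19·60 + 24 → 19:24, 2025-04-21 - 1 day = 2025-04-20
→ 2025-04-20 19:24 GGJ

2025-04-20 19:24 GGJ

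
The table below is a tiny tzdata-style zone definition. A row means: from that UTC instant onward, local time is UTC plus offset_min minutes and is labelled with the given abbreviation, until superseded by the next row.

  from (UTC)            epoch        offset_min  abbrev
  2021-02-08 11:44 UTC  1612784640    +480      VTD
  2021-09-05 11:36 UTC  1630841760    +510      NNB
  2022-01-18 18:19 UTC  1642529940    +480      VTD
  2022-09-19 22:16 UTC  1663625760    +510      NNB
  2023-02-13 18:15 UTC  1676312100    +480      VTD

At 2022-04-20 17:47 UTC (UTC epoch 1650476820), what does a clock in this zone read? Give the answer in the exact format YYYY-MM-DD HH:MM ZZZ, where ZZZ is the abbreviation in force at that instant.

Query: 2022-04-20 17:47 UTC
Rule 3/5 (VTD, +08:00): 2022-01-18 18:19 UTC ≤ query < 2022-09-19 22:16 UTC
17·60 + 47 + 480 = 1547 min
1547 = 1·1440 + 107; 107 = 1·60 + 47 → 01:47, 2022-04-20 + 1 day = 2022-04-21
→ 2022-04-21 01:47 VTD

2022-04-21 01:47 VTD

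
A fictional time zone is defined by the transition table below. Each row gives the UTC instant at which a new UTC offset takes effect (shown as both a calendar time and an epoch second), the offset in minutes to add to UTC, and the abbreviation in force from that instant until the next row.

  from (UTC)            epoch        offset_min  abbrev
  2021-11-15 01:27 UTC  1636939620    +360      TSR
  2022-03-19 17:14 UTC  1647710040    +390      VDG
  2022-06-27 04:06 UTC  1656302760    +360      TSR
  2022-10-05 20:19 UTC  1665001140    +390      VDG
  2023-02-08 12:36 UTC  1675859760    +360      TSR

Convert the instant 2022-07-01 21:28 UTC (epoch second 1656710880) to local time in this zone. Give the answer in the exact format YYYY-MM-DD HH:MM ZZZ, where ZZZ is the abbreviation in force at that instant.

Query: 2022-07-01 21:28 UTC
Rule 3/5 (TSR, +06:00): 2022-06-27 04:06 UTC ≤ query < 2022-10-05 20:19 UTC
21·60 + 28 + 360 = 1648 min
1648 = 1·1440 + 208; 208 = 3·60 + 28 → 03:28, 2022-07-01 + 1 day = 2022-07-02
→ 2022-07-02 03:28 TSR

2022-07-02 03:28 TSR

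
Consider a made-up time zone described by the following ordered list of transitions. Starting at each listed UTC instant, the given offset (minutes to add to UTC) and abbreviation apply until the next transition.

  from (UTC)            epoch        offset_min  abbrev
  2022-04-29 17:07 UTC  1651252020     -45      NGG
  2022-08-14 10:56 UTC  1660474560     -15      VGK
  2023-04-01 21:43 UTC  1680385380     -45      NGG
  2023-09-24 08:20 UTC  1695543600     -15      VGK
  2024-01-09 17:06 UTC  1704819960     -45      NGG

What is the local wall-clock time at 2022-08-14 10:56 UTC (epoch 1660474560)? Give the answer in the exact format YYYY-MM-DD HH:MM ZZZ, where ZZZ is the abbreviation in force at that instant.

Query: 2022-08-14 10:56 UTC
Rule 2/5 (VGK, -00:15): 2022-08-14 10:56 UTC ≤ query < 2023-04-01 21:43 UTC
10·60 + 56 - 15 = 641 min
641 = 0·1440 + 641; 641 = 10·60 + 41 → 10:41, same day
→ 2022-08-14 10:41 VGK

2022-08-14 10:41 VGK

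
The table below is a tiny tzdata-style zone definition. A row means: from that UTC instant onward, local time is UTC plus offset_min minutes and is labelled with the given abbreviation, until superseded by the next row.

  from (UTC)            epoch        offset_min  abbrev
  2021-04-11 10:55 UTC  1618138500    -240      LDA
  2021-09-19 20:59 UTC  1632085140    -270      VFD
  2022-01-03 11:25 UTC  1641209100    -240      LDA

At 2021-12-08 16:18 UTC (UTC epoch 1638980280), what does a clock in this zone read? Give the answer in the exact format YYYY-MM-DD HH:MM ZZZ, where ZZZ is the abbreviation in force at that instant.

Query: 2021-12-08 16:18 UTC
Rule 2/3 (VFD, -04:30): 2021-09-19 20:59 UTC ≤ query < 2022-01-03 11:25 UTC
16·60 + 18 - 270 = 708 min
708 = 0·1440 + 708; 708 = 11·60 + 48 → 11:48, same day
→ 2021-12-08 11:48 VFD

2021-12-08 11:48 VFD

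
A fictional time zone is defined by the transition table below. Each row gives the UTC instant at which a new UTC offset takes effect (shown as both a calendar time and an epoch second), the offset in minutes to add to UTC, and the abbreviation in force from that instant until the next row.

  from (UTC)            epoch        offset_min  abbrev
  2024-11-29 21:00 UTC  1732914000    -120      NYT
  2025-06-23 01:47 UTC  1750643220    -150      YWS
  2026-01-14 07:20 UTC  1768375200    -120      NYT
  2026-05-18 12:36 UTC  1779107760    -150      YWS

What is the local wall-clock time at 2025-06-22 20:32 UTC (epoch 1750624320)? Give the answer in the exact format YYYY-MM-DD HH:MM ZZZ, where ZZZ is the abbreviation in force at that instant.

2025-06-22 18:32 NYT

Query: 2025-06-22 20:32 UTC
Rule 1/4 (NYT, -02:00): 2024-11-29 21:00 UTC ≤ query < 2025-06-23 01:47 UTC
20·60 + 32 - 120 = 1112 min
1112 = 0·1440 + 1112; 1112 = 18·60 + 32 → 18:32, same day
→ 2025-06-22 18:32 NYT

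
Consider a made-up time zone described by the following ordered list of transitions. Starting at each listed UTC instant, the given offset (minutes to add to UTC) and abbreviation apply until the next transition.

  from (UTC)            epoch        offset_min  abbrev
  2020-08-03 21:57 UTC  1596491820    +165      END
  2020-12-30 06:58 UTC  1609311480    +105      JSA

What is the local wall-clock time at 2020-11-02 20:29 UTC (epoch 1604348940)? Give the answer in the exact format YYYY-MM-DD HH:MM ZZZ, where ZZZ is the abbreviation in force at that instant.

Query: 2020-11-02 20:29 UTC
Rule 1/2 (END, +02:45): 2020-08-03 21:57 UTC ≤ query < 2020-12-30 06:58 UTC
20·60 + 29 + 165 = 1394 min
1394 = 0·1440 + 1394; 1394 = 23·60 + 14 → 23:14, same day
→ 2020-11-02 23:14 END

2020-11-02 23:14 END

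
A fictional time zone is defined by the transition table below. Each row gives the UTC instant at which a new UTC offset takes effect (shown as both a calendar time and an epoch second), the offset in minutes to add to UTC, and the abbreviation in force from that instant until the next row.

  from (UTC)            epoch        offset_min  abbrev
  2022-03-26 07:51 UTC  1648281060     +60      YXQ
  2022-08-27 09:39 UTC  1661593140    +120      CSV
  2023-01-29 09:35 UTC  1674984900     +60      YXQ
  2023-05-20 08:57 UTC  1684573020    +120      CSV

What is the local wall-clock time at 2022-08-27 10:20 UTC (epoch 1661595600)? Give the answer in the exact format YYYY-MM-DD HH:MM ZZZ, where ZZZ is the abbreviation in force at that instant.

Query: 2022-08-27 10:20 UTC
Rule 2/4 (CSV, +02:00): 2022-08-27 09:39 UTC ≤ query < 2023-01-29 09:35 UTC
10·60 + 20 + 120 = 740 min
740 = 0·1440 + 740; 740 = 12·60 + 20 → 12:20, same day
→ 2022-08-27 12:20 CSV

2022-08-27 12:20 CSV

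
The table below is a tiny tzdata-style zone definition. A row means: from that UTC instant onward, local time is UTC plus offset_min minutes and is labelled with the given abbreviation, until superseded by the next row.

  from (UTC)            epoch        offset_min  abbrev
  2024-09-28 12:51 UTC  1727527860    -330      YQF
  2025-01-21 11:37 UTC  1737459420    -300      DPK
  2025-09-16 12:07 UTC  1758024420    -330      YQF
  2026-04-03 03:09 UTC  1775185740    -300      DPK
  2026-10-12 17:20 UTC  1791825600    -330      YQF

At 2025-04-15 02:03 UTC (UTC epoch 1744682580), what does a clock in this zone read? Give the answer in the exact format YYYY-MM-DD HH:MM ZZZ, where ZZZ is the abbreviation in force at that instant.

2025-04-14 21:03 DPK

Query: 2025-04-15 02:03 UTC
Rule 2/5 (DPK, -05:00): 2025-01-21 11:37 UTC ≤ query < 2025-09-16 12:07 UTC
2·60 + 3 - 300 = -177 min
-177 = -1·1440 + 1263; 1263 = 21·60 + 3 → 21:03, 2025-04-15 - 1 day = 2025-04-14
→ 2025-04-14 21:03 DPK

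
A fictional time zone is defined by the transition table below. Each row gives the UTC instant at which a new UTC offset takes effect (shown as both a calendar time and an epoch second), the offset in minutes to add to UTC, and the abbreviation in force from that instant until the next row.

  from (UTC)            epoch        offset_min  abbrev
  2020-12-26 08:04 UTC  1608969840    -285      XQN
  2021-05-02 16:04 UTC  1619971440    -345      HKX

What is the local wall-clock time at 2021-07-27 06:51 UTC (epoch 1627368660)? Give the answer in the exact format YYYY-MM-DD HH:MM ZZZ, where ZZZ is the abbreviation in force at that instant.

Query: 2021-07-27 06:51 UTC
Rule 2/2 (HKX, -05:45): 2021-05-02 16:04 UTC ≤ query < +∞
6·60 + 51 - 345 = 66 min
66 = 0·1440 + 66; 66 = 1·60 + 6 → 01:06, same day
→ 2021-07-27 01:06 HKX

2021-07-27 01:06 HKX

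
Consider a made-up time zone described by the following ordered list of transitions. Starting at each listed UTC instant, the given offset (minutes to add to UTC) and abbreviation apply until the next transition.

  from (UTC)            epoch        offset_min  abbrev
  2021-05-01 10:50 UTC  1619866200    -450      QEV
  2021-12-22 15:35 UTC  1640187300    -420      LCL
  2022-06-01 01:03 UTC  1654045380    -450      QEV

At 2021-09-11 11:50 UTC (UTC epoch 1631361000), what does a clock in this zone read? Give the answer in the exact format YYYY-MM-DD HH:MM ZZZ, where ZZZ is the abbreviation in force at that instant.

2021-09-11 04:20 QEV

Query: 2021-09-11 11:50 UTC
Rule 1/3 (QEV, -07:30): 2021-05-01 10:50 UTC ≤ query < 2021-12-22 15:35 UTC
11·60 + 50 - 450 = 260 min
260 = 0·1440 + 260; 260 = 4·60 + 20 → 04:20, same day
→ 2021-09-11 04:20 QEV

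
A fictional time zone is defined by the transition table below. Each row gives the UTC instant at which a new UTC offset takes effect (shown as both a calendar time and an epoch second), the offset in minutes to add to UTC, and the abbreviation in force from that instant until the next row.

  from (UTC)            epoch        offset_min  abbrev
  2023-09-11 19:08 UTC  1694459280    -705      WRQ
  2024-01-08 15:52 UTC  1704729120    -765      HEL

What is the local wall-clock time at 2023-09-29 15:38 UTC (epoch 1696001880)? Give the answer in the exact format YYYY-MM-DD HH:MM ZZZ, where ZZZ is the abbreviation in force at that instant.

2023-09-29 03:53 WRQ

Query: 2023-09-29 15:38 UTC
Rule 1/2 (WRQ, -11:45): 2023-09-11 19:08 UTC ≤ query < 2024-01-08 15:52 UTC
15·60 + 38 - 705 = 233 min
233 = 0·1440 + 233; 233 = 3·60 + 53 → 03:53, same day
→ 2023-09-29 03:53 WRQ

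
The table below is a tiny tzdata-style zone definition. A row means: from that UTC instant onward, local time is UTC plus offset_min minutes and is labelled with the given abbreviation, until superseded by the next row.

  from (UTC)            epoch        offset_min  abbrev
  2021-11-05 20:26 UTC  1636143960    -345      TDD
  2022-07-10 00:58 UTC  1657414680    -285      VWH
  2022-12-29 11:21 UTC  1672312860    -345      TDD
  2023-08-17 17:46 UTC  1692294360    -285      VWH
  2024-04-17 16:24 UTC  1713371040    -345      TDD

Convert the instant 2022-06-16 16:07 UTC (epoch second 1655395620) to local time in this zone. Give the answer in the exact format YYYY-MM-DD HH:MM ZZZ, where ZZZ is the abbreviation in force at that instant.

2022-06-16 10:22 TDD

Query: 2022-06-16 16:07 UTC
Rule 1/5 (TDD, -05:45): 2021-11-05 20:26 UTC ≤ query < 2022-07-10 00:58 UTC
16·60 + 7 - 345 = 622 min
622 = 0·1440 + 622; 622 = 10·60 + 22 → 10:22, same day
→ 2022-06-16 10:22 TDD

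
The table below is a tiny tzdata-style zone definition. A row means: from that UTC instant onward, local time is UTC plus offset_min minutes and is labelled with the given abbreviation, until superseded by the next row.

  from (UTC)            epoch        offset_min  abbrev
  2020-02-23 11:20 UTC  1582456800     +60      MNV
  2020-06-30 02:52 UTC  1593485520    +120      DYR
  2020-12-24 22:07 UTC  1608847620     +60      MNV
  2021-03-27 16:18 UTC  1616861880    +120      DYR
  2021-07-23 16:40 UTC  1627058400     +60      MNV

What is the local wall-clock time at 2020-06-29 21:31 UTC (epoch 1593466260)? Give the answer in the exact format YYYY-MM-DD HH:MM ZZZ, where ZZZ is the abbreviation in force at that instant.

Query: 2020-06-29 21:31 UTC
Rule 1/5 (MNV, +01:00): 2020-02-23 11:20 UTC ≤ query < 2020-06-30 02:52 UTC
21·60 + 31 + 60 = 1351 min
1351 = 0·1440 + 1351; 1351 = 22·60 + 31 → 22:31, same day
→ 2020-06-29 22:31 MNV

2020-06-29 22:31 MNV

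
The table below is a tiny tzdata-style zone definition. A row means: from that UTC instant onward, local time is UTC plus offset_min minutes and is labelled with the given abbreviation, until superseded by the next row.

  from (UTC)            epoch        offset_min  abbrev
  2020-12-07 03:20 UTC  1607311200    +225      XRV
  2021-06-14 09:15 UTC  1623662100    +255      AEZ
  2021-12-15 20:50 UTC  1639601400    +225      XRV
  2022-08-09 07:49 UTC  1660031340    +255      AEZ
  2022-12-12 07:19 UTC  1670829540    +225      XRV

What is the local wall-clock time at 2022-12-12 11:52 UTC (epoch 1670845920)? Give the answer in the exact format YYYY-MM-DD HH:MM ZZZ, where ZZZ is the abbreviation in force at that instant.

Query: 2022-12-12 11:52 UTC
Rule 5/5 (XRV, +03:45): 2022-12-12 07:19 UTC ≤ query < +∞
11·60 + 52 + 225 = 937 min
937 = 0·1440 + 937; 937 = 15·60 + 37 → 15:37, same day
→ 2022-12-12 15:37 XRV

2022-12-12 15:37 XRV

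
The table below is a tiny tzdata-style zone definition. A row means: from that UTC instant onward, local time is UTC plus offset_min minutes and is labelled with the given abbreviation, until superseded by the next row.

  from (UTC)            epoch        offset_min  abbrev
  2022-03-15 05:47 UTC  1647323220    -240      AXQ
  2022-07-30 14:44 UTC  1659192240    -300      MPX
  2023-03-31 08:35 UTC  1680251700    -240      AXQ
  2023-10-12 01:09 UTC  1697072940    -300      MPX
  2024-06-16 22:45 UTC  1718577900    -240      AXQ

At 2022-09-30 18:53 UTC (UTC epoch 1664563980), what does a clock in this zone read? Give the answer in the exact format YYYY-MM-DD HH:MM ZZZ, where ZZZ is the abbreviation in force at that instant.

Query: 2022-09-30 18:53 UTC
Rule 2/5 (MPX, -05:00): 2022-07-30 14:44 UTC ≤ query < 2023-03-31 08:35 UTC
18·60 + 53 - 300 = 833 min
833 = 0·1440 + 833; 833 = 13·60 + 53 → 13:53, same day
→ 2022-09-30 13:53 MPX

2022-09-30 13:53 MPX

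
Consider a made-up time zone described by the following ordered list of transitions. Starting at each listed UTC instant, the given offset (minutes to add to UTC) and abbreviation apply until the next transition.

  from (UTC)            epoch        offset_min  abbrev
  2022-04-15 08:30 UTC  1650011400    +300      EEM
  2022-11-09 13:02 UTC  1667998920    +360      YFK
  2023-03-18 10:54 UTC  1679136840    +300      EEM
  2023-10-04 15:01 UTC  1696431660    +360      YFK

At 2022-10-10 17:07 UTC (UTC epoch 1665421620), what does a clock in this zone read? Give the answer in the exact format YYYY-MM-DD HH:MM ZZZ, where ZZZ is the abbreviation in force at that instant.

Query: 2022-10-10 17:07 UTC
Rule 1/4 (EEM, +05:00): 2022-04-15 08:30 UTC ≤ query < 2022-11-09 13:02 UTC
17·60 + 7 + 300 = 1327 min
1327 = 0·1440 + 1327; 1327 = 22·60 + 7 → 22:07, same day
→ 2022-10-10 22:07 EEM

2022-10-10 22:07 EEM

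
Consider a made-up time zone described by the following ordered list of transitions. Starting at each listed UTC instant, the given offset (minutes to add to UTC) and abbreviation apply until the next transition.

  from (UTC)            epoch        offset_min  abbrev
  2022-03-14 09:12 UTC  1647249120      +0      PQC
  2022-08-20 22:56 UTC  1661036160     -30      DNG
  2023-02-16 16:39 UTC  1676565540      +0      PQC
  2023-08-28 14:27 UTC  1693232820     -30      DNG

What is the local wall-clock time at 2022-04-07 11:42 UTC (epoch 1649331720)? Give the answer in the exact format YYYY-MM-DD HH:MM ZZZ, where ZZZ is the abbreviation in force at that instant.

Query: 2022-04-07 11:42 UTC
Rule 1/4 (PQC, +00:00): 2022-03-14 09:12 UTC ≤ query < 2022-08-20 22:56 UTC
11·60 + 42 + 0 = 702 min
702 = 0·1440 + 702; 702 = 11·60 + 42 → 11:42, same day
→ 2022-04-07 11:42 PQC

2022-04-07 11:42 PQC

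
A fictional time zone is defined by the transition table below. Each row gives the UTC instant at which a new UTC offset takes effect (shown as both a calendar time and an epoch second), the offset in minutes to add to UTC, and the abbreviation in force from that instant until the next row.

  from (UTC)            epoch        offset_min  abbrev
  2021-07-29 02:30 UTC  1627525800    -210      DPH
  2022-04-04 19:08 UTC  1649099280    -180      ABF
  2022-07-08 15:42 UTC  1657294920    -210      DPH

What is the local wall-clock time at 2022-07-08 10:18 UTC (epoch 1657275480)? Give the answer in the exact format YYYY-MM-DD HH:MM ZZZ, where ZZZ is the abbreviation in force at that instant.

Query: 2022-07-08 10:18 UTC
Rule 2/3 (ABF, -03:00): 2022-04-04 19:08 UTC ≤ query < 2022-07-08 15:42 UTC
10·60 + 18 - 180 = 438 min
438 = 0·1440 + 438; 438 = 7·60 + 18 → 07:18, same day
→ 2022-07-08 07:18 ABF

2022-07-08 07:18 ABF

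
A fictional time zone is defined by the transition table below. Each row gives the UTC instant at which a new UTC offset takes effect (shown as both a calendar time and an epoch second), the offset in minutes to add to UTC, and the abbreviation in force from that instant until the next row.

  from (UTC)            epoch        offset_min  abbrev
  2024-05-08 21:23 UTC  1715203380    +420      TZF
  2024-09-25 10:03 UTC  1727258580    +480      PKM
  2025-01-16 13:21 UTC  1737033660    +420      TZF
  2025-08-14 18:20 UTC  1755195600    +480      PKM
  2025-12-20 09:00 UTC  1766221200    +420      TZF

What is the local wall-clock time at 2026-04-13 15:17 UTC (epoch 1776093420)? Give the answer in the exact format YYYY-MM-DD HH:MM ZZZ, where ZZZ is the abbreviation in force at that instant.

Query: 2026-04-13 15:17 UTC
Rule 5/5 (TZF, +07:00): 2025-12-20 09:00 UTC ≤ query < +∞
15·60 + 17 + 420 = 1337 min
1337 = 0·1440 + 1337; 1337 = 22·60 + 17 → 22:17, same day
→ 2026-04-13 22:17 TZF

2026-04-13 22:17 TZF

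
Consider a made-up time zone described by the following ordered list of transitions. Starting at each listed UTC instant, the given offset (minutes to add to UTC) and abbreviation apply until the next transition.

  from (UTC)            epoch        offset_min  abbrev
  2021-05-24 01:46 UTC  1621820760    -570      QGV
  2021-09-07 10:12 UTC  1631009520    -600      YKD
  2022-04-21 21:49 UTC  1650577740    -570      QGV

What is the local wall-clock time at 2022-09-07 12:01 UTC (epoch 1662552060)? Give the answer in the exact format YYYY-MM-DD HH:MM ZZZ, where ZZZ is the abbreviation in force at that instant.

2022-09-07 02:31 QGV

Query: 2022-09-07 12:01 UTC
Rule 3/3 (QGV, -09:30): 2022-04-21 21:49 UTC ≤ query < +∞
12·60 + 1 - 570 = 151 min
151 = 0·1440 + 151; 151 = 2·60 + 31 → 02:31, same day
→ 2022-09-07 02:31 QGV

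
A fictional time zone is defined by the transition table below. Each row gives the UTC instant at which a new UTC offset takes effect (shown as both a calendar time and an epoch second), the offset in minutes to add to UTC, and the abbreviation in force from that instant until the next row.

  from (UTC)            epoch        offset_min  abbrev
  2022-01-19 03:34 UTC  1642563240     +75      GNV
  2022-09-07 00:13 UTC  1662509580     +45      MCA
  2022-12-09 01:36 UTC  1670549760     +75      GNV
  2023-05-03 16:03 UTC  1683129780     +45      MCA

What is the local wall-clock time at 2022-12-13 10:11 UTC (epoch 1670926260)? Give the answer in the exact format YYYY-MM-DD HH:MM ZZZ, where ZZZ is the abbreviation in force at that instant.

Query: 2022-12-13 10:11 UTC
Rule 3/4 (GNV, +01:15): 2022-12-09 01:36 UTC ≤ query < 2023-05-03 16:03 UTC
10·60 + 11 + 75 = 686 min
686 = 0·1440 + 686; 686 = 11·60 + 26 → 11:26, same day
→ 2022-12-13 11:26 GNV

2022-12-13 11:26 GNV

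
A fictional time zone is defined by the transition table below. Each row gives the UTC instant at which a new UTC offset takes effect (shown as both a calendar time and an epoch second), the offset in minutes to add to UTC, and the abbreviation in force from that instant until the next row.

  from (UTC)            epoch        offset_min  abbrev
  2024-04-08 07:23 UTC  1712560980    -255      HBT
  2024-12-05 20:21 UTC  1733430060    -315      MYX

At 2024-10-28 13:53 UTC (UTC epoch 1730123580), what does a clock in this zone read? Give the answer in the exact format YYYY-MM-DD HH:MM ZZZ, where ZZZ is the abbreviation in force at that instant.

Query: 2024-10-28 13:53 UTC
Rule 1/2 (HBT, -04:15): 2024-04-08 07:23 UTC ≤ query < 2024-12-05 20:21 UTC
13·60 + 53 - 255 = 578 min
578 = 0·1440 + 578; 578 = 9·60 + 38 → 09:38, same day
→ 2024-10-28 09:38 HBT

2024-10-28 09:38 HBT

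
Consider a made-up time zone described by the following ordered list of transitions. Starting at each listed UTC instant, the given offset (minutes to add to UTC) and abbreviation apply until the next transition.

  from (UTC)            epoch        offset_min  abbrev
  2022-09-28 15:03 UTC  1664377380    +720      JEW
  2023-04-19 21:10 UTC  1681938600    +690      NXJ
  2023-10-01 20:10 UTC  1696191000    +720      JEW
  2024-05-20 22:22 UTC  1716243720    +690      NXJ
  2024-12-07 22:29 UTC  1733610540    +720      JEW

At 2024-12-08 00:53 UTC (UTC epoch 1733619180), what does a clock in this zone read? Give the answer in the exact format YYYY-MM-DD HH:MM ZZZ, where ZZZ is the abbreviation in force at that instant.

2024-12-08 12:53 JEW

Query: 2024-12-08 00:53 UTC
Rule 5/5 (JEW, +12:00): 2024-12-07 22:29 UTC ≤ query < +∞
0·60 + 53 + 720 = 773 min
773 = 0·1440 + 773; 773 = 12·60 + 53 → 12:53, same day
→ 2024-12-08 12:53 JEW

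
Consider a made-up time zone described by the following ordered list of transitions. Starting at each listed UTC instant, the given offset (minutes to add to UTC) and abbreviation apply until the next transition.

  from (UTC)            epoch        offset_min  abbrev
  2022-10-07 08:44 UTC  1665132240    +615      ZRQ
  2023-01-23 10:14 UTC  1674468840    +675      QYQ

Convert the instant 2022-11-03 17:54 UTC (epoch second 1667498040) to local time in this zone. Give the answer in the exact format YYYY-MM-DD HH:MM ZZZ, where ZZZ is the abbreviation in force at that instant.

Query: 2022-11-03 17:54 UTC
Rule 1/2 (ZRQ, +10:15): 2022-10-07 08:44 UTC ≤ query < 2023-01-23 10:14 UTC
17·60 + 54 + 615 = 1689 min
1689 = 1·1440 + 249; 249 = 4·60 + 9 → 04:09, 2022-11-03 + 1 day = 2022-11-04
→ 2022-11-04 04:09 ZRQ

2022-11-04 04:09 ZRQ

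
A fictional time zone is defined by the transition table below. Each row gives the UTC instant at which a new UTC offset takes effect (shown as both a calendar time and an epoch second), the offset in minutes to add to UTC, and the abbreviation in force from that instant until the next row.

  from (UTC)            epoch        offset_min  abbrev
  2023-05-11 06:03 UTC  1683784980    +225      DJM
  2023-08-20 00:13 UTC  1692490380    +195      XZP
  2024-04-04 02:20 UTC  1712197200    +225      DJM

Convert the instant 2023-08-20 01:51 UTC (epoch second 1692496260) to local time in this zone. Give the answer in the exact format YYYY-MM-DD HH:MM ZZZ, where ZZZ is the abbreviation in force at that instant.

Query: 2023-08-20 01:51 UTC
Rule 2/3 (XZP, +03:15): 2023-08-20 00:13 UTC ≤ query < 2024-04-04 02:20 UTC
1·60 + 51 + 195 = 306 min
306 = 0·1440 + 306; 306 = 5·60 + 6 → 05:06, same day
→ 2023-08-20 05:06 XZP

2023-08-20 05:06 XZP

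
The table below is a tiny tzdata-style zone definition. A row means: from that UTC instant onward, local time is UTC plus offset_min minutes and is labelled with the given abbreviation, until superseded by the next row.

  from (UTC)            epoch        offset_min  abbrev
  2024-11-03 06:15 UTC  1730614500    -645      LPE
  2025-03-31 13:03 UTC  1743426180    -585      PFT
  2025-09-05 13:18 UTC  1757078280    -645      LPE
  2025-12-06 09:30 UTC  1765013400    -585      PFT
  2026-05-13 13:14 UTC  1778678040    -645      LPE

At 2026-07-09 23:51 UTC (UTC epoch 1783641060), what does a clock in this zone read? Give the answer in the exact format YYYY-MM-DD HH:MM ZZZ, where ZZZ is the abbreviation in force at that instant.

2026-07-09 13:06 LPE

Query: 2026-07-09 23:51 UTC
Rule 5/5 (LPE, -10:45): 2026-05-13 13:14 UTC ≤ query < +∞
23·60 + 51 - 645 = 786 min
786 = 0·1440 + 786; 786 = 13·60 + 6 → 13:06, same day
→ 2026-07-09 13:06 LPE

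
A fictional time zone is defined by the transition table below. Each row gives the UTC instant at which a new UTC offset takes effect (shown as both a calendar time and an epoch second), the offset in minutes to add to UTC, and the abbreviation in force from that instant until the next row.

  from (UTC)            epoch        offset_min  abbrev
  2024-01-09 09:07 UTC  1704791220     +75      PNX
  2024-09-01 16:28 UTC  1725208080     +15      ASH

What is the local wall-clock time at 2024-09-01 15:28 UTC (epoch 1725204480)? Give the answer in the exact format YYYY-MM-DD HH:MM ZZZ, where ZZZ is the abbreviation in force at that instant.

Query: 2024-09-01 15:28 UTC
Rule 1/2 (PNX, +01:15): 2024-01-09 09:07 UTC ≤ query < 2024-09-01 16:28 UTC
15·60 + 28 + 75 = 1003 min
1003 = 0·1440 + 1003; 1003 = 16·60 + 43 → 16:43, same day
→ 2024-09-01 16:43 PNX

2024-09-01 16:43 PNX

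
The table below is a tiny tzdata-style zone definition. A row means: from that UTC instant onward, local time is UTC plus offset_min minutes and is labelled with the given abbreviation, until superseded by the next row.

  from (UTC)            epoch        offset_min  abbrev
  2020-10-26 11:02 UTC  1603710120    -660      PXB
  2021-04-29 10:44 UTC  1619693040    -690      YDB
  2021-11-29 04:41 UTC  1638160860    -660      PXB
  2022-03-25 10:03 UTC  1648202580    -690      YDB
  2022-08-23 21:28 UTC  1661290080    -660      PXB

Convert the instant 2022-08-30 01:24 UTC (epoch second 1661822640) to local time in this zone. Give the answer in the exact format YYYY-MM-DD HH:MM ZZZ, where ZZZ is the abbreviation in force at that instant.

2022-08-29 14:24 PXB

Query: 2022-08-30 01:24 UTC
Rule 5/5 (PXB, -11:00): 2022-08-23 21:28 UTC ≤ query < +∞
1·60 + 24 - 660 = -576 min
-576 = -1·1440 + 864; 864 = 14·60 + 24 → 14:24, 2022-08-30 - 1 day = 2022-08-29
→ 2022-08-29 14:24 PXB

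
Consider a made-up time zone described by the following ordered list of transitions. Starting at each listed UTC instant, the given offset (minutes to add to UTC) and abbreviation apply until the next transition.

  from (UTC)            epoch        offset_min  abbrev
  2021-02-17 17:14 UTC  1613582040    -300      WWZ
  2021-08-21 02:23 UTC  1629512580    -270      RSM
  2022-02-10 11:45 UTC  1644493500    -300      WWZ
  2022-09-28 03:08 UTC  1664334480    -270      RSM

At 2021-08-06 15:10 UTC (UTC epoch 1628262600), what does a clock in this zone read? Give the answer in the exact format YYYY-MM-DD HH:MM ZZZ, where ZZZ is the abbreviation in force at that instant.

Query: 2021-08-06 15:10 UTC
Rule 1/4 (WWZ, -05:00): 2021-02-17 17:14 UTC ≤ query < 2021-08-21 02:23 UTC
15·60 + 10 - 300 = 610 min
610 = 0·1440 + 610; 610 = 10·60 + 10 → 10:10, same day
→ 2021-08-06 10:10 WWZ

2021-08-06 10:10 WWZ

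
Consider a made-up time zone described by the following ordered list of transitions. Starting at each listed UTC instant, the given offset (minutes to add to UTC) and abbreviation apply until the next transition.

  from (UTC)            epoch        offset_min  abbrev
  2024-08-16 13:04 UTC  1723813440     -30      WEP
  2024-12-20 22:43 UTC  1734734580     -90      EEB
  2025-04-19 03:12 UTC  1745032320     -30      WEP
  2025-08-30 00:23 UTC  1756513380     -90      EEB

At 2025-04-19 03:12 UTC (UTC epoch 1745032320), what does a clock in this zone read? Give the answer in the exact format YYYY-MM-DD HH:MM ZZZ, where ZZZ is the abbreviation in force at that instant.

Query: 2025-04-19 03:12 UTC
Rule 3/4 (WEP, -00:30): 2025-04-19 03:12 UTC ≤ query < 2025-08-30 00:23 UTC
3·60 + 12 - 30 = 162 min
162 = 0·1440 + 162; 162 = 2·60 + 42 → 02:42, same day
→ 2025-04-19 02:42 WEP

2025-04-19 02:42 WEP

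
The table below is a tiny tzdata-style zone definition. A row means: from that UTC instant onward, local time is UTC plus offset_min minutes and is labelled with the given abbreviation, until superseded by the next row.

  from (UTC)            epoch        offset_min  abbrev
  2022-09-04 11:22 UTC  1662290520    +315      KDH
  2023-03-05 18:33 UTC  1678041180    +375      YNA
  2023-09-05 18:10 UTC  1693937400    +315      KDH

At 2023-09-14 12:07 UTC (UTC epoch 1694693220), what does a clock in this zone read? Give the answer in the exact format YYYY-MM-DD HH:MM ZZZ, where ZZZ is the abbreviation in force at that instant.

2023-09-14 17:22 KDH

Query: 2023-09-14 12:07 UTC
Rule 3/3 (KDH, +05:15): 2023-09-05 18:10 UTC ≤ query < +∞
12·60 + 7 + 315 = 1042 min
1042 = 0·1440 + 1042; 1042 = 17·60 + 22 → 17:22, same day
→ 2023-09-14 17:22 KDH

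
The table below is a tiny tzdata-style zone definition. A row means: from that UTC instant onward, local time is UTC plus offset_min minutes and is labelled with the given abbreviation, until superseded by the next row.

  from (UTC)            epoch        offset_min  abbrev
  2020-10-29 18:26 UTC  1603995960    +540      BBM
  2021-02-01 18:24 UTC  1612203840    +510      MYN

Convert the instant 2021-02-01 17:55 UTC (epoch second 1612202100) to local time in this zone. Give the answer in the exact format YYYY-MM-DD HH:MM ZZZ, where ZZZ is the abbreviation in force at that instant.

2021-02-02 02:55 BBM

Query: 2021-02-01 17:55 UTC
Rule 1/2 (BBM, +09:00): 2020-10-29 18:26 UTC ≤ query < 2021-02-01 18:24 UTC
17·60 + 55 + 540 = 1615 min
1615 = 1·1440 + 175; 175 = 2·60 + 55 → 02:55, 2021-02-01 + 1 day = 2021-02-02
→ 2021-02-02 02:55 BBM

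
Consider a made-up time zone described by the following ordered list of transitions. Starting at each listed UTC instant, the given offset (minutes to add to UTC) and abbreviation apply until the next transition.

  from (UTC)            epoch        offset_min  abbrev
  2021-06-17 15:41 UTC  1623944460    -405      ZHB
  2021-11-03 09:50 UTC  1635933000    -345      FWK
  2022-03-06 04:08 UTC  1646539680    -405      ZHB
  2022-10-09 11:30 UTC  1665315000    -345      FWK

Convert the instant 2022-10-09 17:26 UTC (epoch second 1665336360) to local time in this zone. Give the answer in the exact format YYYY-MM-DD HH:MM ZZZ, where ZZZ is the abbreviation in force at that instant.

2022-10-09 11:41 FWK

Query: 2022-10-09 17:26 UTC
Rule 4/4 (FWK, -05:45): 2022-10-09 11:30 UTC ≤ query < +∞
17·60 + 26 - 345 = 701 min
701 = 0·1440 + 701; 701 = 11·60 + 41 → 11:41, same day
→ 2022-10-09 11:41 FWK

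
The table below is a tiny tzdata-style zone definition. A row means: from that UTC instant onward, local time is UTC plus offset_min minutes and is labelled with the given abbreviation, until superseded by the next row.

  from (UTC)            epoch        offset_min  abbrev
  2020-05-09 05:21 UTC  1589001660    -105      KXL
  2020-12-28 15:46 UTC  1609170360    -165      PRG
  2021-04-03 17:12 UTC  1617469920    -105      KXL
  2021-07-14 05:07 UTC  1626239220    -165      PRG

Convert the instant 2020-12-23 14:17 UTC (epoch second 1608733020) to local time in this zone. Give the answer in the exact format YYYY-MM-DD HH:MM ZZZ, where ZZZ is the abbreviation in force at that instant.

Query: 2020-12-23 14:17 UTC
Rule 1/4 (KXL, -01:45): 2020-05-09 05:21 UTC ≤ query < 2020-12-28 15:46 UTC
14·60 + 17 - 105 = 752 min
752 = 0·1440 + 752; 752 = 12·60 + 32 → 12:32, same day
→ 2020-12-23 12:32 KXL

2020-12-23 12:32 KXL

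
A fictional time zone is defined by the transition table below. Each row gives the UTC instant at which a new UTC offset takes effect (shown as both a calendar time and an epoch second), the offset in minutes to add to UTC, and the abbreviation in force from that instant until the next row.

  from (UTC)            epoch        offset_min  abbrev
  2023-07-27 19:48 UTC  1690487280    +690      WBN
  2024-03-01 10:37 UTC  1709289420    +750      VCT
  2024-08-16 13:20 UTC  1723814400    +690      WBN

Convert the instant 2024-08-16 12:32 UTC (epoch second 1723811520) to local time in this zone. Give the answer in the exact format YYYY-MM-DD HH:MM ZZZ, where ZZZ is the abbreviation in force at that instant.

2024-08-17 01:02 VCT

Query: 2024-08-16 12:32 UTC
Rule 2/3 (VCT, +12:30): 2024-03-01 10:37 UTC ≤ query < 2024-08-16 13:20 UTC
12·60 + 32 + 750 = 1502 min
1502 = 1·1440 + 62; 62 = 1·60 + 2 → 01:02, 2024-08-16 + 1 day = 2024-08-17
→ 2024-08-17 01:02 VCT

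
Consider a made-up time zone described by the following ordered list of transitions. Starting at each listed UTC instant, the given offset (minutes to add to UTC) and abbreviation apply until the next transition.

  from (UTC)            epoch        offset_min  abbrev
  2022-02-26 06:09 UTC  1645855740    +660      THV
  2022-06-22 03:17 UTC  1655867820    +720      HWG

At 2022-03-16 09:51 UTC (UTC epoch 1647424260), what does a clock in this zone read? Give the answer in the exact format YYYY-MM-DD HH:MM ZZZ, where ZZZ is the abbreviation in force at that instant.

Query: 2022-03-16 09:51 UTC
Rule 1/2 (THV, +11:00): 2022-02-26 06:09 UTC ≤ query < 2022-06-22 03:17 UTC
9·60 + 51 + 660 = 1251 min
1251 = 0·1440 + 1251; 1251 = 20·60 + 51 → 20:51, same day
→ 2022-03-16 20:51 THV

2022-03-16 20:51 THV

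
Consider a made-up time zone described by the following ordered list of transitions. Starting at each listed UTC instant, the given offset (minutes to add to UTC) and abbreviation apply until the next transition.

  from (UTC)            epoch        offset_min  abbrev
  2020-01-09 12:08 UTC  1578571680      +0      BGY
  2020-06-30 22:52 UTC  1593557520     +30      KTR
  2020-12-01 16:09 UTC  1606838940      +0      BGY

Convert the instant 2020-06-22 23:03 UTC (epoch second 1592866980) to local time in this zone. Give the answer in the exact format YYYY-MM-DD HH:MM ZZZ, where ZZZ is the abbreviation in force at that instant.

2020-06-22 23:03 BGY

Query: 2020-06-22 23:03 UTC
Rule 1/3 (BGY, +00:00): 2020-01-09 12:08 UTC ≤ query < 2020-06-30 22:52 UTC
23·60 + 3 + 0 = 1383 min
1383 = 0·1440 + 1383; 1383 = 23·60 + 3 → 23:03, same day
→ 2020-06-22 23:03 BGY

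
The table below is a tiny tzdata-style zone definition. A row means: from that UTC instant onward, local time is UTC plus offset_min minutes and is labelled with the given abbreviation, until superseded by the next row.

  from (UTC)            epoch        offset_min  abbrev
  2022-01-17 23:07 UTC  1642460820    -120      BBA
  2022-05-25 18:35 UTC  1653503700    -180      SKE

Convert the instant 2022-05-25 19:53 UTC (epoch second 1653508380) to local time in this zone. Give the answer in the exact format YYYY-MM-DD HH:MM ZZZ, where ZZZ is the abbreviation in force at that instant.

2022-05-25 16:53 SKE

Query: 2022-05-25 19:53 UTC
Rule 2/2 (SKE, -03:00): 2022-05-25 18:35 UTC ≤ query < +∞
19·60 + 53 - 180 = 1013 min
1013 = 0·1440 + 1013; 1013 = 16·60 + 53 → 16:53, same day
→ 2022-05-25 16:53 SKE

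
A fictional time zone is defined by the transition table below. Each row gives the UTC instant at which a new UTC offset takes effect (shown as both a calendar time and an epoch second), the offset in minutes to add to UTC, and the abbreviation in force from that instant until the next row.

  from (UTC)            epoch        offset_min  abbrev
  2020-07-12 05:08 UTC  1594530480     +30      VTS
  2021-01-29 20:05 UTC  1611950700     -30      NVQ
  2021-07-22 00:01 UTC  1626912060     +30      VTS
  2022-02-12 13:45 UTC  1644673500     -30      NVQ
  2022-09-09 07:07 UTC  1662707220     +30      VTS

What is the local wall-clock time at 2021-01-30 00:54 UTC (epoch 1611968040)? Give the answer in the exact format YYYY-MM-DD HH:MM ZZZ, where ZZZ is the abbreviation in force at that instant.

Query: 2021-01-30 00:54 UTC
Rule 2/5 (NVQ, -00:30): 2021-01-29 20:05 UTC ≤ query < 2021-07-22 00:01 UTC
0·60 + 54 - 30 = 24 min
24 = 0·1440 + 24; 24 = 0·60 + 24 → 00:24, same day
→ 2021-01-30 00:24 NVQ

2021-01-30 00:24 NVQ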